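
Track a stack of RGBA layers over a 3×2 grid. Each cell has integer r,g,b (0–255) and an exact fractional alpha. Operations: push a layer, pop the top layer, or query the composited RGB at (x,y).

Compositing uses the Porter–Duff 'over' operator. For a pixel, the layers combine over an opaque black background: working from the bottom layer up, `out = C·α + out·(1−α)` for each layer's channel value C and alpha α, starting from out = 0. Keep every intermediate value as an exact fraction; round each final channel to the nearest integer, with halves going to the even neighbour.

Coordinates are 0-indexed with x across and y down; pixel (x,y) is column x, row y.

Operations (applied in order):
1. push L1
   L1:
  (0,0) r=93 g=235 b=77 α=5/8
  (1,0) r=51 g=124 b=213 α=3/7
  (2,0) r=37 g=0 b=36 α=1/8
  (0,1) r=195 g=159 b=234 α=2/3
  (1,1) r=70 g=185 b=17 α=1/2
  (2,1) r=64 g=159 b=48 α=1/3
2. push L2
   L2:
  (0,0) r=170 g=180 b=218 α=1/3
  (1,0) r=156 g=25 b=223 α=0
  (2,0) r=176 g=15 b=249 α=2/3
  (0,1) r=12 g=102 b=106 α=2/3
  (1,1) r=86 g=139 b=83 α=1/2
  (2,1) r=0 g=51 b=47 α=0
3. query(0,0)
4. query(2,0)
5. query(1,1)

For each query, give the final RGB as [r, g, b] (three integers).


query (0,0) [L1,L2] — begin 0,0,0
L1 α=5/8: [465/8, 1175/8, 385/8]
L2 α=1/3: [1145/12, 1895/12, 419/4]
rounded: [95, 158, 105]

at x=2,y=0 over L1,L2:
L1 α=1/8: [37/8, 0, 9/2]
L2 α=2/3: [951/8, 10, 335/2]
→ [119, 10, 168]

at x=1,y=1 over L1,L2:
after L1 α=1/2: [35, 185/2, 17/2]
after L2 α=1/2: [121/2, 463/4, 183/4]
rounded: [60, 116, 46]


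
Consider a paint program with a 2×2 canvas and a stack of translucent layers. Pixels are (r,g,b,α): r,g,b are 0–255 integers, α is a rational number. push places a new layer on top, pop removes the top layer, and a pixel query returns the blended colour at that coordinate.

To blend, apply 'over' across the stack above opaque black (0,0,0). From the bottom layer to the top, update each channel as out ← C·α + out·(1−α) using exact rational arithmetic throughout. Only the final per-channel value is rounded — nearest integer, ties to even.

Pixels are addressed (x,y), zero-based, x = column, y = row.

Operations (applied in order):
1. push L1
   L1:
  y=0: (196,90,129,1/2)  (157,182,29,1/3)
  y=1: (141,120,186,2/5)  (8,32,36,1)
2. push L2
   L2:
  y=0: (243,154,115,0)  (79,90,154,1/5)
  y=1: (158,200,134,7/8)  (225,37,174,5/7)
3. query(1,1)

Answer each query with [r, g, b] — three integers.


(1,1) stack=L1,L2; from [0,0,0]:
L1 α=1: [8, 32, 36]
L2 α=5/7: [163, 249/7, 942/7]
rounded: [163, 36, 135]


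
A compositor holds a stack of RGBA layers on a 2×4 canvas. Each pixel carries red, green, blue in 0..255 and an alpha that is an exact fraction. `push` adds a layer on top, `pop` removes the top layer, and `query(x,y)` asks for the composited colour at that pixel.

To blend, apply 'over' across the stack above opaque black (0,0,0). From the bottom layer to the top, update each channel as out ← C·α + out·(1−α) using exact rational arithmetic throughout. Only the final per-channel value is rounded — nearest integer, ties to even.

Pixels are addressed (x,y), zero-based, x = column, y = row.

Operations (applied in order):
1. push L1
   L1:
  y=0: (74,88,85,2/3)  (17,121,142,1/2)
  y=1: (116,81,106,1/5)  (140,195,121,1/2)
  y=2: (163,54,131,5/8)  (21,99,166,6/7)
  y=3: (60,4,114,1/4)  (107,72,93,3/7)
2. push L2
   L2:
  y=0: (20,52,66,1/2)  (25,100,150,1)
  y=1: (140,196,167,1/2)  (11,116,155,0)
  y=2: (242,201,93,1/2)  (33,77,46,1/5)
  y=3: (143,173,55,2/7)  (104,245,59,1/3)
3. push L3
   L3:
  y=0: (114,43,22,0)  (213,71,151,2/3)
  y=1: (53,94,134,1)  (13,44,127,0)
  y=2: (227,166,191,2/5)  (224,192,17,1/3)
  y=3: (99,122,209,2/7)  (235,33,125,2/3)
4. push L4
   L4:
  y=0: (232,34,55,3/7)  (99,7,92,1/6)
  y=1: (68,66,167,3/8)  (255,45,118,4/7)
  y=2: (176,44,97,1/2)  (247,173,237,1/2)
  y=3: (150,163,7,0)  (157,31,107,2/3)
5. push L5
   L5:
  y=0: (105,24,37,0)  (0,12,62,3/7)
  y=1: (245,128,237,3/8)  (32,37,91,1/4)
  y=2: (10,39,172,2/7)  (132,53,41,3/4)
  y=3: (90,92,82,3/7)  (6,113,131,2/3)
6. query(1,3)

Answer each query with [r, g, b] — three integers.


query (1,3) [L1,L2,L3,L4,L5] — begin 0,0,0
after L1 α=3/7: [321/7, 216/7, 279/7]
after L2 α=1/3: [1370/21, 2147/21, 971/21]
after L3 α=2/3: [11240/63, 3533/63, 6221/63]
after L4 α=2/3: [31022/189, 7439/189, 19703/189]
after L5 α=2/3: [33290/567, 50153/567, 69221/567]
→ [59, 88, 122]


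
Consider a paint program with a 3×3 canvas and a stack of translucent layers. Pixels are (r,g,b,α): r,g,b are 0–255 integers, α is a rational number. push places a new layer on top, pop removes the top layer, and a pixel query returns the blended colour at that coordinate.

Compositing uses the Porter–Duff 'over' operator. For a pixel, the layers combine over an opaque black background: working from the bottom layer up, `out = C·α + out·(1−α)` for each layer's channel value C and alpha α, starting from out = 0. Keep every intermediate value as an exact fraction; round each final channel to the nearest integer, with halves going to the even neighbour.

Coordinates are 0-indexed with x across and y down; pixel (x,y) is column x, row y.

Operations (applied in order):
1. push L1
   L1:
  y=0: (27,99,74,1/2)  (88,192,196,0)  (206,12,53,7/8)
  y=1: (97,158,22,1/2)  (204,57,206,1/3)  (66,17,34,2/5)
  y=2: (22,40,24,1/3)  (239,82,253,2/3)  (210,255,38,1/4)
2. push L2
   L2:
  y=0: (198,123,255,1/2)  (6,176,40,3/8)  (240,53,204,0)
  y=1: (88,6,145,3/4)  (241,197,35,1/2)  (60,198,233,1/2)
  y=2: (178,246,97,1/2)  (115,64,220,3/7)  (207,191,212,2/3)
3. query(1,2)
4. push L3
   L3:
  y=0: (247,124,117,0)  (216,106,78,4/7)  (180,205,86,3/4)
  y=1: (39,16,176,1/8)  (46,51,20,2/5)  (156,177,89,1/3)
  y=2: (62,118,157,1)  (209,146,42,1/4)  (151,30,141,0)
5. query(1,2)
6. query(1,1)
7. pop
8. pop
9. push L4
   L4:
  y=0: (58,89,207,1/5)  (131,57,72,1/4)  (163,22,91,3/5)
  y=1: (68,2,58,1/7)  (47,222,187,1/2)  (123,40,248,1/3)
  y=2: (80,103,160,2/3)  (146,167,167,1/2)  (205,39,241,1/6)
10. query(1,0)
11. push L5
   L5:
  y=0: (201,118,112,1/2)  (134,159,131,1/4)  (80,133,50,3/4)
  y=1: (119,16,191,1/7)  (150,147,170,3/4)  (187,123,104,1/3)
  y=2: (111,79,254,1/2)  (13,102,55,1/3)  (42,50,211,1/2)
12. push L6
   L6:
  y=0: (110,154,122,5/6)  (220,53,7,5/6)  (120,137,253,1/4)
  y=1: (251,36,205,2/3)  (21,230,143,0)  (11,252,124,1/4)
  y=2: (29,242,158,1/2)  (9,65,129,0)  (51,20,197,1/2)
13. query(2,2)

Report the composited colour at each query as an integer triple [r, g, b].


(1,2) stack=L1,L2; from [0,0,0]:
L1 α=2/3: [478/3, 164/3, 506/3]
L2 α=3/7: [421/3, 176/3, 572/3]
rounded: [140, 59, 191]

query (1,2) [L1,L2,L3] — begin 0,0,0
after L1 α=2/3: [478/3, 164/3, 506/3]
after L2 α=3/7: [421/3, 176/3, 572/3]
after L3 α=1/4: [315/2, 161/2, 307/2]
= [158, 80, 154]

at x=1,y=1 over L1,L2,L3:
L1 α=1/3: [68, 19, 206/3]
L2 α=1/2: [309/2, 108, 311/6]
L3 α=2/5: [1111/10, 426/5, 391/10]
rounded: [111, 85, 39]

(1,0) stack=L1,L4; from [0,0,0]:
L1 α=0: [0, 0, 0]
L4 α=1/4: [131/4, 57/4, 18]
rounded: [33, 14, 18]

at x=2,y=2 over L1,L4,L5,L6:
+L1 (α=1/4) → [105/2, 255/4, 19/2]
+L4 (α=1/6) → [935/12, 477/8, 577/12]
+L5 (α=1/2) → [1439/24, 877/16, 3109/24]
+L6 (α=1/2) → [2663/48, 1197/32, 7837/48]
= [55, 37, 163]


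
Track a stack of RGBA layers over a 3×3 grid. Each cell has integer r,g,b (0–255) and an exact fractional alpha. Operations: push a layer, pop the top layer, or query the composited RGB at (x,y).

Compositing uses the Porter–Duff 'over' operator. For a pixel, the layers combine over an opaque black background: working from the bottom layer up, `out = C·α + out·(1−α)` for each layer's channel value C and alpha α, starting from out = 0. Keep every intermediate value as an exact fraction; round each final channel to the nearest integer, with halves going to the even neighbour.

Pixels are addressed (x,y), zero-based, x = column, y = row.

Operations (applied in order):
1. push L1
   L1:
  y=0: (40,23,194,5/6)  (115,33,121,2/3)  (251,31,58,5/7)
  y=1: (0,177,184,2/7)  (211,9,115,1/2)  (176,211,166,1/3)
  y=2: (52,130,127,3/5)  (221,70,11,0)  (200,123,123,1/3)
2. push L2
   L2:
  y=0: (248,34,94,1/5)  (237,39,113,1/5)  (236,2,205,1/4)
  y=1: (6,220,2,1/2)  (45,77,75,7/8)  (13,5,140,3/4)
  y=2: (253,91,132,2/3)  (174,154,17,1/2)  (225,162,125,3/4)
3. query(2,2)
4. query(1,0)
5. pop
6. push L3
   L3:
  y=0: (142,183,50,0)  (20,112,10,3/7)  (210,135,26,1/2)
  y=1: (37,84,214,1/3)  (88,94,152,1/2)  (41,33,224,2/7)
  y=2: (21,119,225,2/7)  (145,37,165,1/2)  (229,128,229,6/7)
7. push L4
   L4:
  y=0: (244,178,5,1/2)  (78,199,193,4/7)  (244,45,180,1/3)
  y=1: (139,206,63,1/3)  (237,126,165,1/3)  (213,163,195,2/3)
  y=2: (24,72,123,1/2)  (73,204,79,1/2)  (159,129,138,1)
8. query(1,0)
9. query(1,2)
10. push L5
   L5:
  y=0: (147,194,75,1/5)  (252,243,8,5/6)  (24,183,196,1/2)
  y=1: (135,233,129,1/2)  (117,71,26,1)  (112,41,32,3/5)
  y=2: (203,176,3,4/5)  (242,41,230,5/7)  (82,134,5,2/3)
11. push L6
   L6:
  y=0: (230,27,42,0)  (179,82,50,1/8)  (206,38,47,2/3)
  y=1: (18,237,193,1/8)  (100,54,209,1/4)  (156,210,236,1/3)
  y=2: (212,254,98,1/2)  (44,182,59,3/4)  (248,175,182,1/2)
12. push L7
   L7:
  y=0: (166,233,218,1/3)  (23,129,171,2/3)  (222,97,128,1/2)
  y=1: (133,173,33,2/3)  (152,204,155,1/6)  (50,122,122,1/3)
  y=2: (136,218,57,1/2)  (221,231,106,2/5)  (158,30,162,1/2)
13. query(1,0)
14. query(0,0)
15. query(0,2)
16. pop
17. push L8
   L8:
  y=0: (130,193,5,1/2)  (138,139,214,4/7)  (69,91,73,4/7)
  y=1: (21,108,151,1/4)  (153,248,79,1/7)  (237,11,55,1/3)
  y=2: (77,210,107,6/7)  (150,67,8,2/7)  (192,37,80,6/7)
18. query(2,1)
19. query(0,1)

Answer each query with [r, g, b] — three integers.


at x=2,y=2 over L1,L2:
L1 α=1/3: [200/3, 41, 41]
L2 α=3/4: [2225/12, 527/4, 104]
rounded: [185, 132, 104]

query (1,0) [L1,L2] — begin 0,0,0
after L1 α=2/3: [230/3, 22, 242/3]
after L2 α=1/5: [1631/15, 127/5, 1307/15]
= [109, 25, 87]

at x=1,y=0 over L1,L3,L4:
L1 α=2/3: [230/3, 22, 242/3]
L3 α=3/7: [1100/21, 424/7, 1058/21]
L4 α=4/7: [3284/49, 6844/49, 6462/49]
rounded: [67, 140, 132]

query (1,2) [L1,L3,L4] — begin 0,0,0
after L1 α=0: [0, 0, 0]
after L3 α=1/2: [145/2, 37/2, 165/2]
after L4 α=1/2: [291/4, 445/4, 323/4]
= [73, 111, 81]

(1,0) stack=L1,L3,L4,L5,L6,L7; from [0,0,0]:
L1 α=2/3: [230/3, 22, 242/3]
L3 α=3/7: [1100/21, 424/7, 1058/21]
L4 α=4/7: [3284/49, 6844/49, 6462/49]
L5 α=5/6: [32512/147, 66379/294, 4211/147]
L6 α=1/8: [36271/168, 69823/336, 5261/168]
L7 α=2/3: [43999/504, 156511/1008, 62717/504]
rounded: [87, 155, 124]

query (0,0) [L1,L3,L4,L5,L6,L7] — begin 0,0,0
+L1 (α=5/6) → [100/3, 115/6, 485/3]
+L3 (α=0) → [100/3, 115/6, 485/3]
+L4 (α=1/2) → [416/3, 1183/12, 250/3]
+L5 (α=1/5) → [421/3, 353/3, 245/3]
+L6 (α=0) → [421/3, 353/3, 245/3]
+L7 (α=1/3) → [1340/9, 1405/9, 1144/9]
rounded: [149, 156, 127]

at x=0,y=2 over L1,L3,L4,L5,L6,L7:
L1 α=3/5: [156/5, 78, 381/5]
L3 α=2/7: [198/7, 628/7, 831/7]
L4 α=1/2: [183/7, 566/7, 846/7]
L5 α=4/5: [5867/35, 5494/35, 186/7]
L6 α=1/2: [13287/70, 7192/35, 436/7]
L7 α=1/2: [22807/140, 7411/35, 835/14]
rounded: [163, 212, 60]

(2,1) stack=L1,L3,L4,L5,L6,L8; from [0,0,0]:
after L1 α=1/3: [176/3, 211/3, 166/3]
after L3 α=2/7: [1126/21, 179/3, 2174/21]
after L4 α=2/3: [10072/63, 1157/9, 10364/63]
after L5 α=3/5: [41312/315, 3421/45, 26776/315]
after L6 α=1/3: [131764/945, 16292/135, 127892/945]
after L8 α=1/3: [487493/2835, 34069/405, 307759/2835]
= [172, 84, 109]

(0,1) stack=L1,L3,L4,L5,L6,L8; from [0,0,0]:
L1 α=2/7: [0, 354/7, 368/7]
L3 α=1/3: [37/3, 432/7, 2234/21]
L4 α=1/3: [491/9, 2306/21, 5791/63]
L5 α=1/2: [853/9, 7199/42, 6959/63]
L6 α=1/8: [6133/72, 8621/48, 1087/9]
L8 α=1/4: [6637/96, 10349/64, 385/3]
rounded: [69, 162, 128]


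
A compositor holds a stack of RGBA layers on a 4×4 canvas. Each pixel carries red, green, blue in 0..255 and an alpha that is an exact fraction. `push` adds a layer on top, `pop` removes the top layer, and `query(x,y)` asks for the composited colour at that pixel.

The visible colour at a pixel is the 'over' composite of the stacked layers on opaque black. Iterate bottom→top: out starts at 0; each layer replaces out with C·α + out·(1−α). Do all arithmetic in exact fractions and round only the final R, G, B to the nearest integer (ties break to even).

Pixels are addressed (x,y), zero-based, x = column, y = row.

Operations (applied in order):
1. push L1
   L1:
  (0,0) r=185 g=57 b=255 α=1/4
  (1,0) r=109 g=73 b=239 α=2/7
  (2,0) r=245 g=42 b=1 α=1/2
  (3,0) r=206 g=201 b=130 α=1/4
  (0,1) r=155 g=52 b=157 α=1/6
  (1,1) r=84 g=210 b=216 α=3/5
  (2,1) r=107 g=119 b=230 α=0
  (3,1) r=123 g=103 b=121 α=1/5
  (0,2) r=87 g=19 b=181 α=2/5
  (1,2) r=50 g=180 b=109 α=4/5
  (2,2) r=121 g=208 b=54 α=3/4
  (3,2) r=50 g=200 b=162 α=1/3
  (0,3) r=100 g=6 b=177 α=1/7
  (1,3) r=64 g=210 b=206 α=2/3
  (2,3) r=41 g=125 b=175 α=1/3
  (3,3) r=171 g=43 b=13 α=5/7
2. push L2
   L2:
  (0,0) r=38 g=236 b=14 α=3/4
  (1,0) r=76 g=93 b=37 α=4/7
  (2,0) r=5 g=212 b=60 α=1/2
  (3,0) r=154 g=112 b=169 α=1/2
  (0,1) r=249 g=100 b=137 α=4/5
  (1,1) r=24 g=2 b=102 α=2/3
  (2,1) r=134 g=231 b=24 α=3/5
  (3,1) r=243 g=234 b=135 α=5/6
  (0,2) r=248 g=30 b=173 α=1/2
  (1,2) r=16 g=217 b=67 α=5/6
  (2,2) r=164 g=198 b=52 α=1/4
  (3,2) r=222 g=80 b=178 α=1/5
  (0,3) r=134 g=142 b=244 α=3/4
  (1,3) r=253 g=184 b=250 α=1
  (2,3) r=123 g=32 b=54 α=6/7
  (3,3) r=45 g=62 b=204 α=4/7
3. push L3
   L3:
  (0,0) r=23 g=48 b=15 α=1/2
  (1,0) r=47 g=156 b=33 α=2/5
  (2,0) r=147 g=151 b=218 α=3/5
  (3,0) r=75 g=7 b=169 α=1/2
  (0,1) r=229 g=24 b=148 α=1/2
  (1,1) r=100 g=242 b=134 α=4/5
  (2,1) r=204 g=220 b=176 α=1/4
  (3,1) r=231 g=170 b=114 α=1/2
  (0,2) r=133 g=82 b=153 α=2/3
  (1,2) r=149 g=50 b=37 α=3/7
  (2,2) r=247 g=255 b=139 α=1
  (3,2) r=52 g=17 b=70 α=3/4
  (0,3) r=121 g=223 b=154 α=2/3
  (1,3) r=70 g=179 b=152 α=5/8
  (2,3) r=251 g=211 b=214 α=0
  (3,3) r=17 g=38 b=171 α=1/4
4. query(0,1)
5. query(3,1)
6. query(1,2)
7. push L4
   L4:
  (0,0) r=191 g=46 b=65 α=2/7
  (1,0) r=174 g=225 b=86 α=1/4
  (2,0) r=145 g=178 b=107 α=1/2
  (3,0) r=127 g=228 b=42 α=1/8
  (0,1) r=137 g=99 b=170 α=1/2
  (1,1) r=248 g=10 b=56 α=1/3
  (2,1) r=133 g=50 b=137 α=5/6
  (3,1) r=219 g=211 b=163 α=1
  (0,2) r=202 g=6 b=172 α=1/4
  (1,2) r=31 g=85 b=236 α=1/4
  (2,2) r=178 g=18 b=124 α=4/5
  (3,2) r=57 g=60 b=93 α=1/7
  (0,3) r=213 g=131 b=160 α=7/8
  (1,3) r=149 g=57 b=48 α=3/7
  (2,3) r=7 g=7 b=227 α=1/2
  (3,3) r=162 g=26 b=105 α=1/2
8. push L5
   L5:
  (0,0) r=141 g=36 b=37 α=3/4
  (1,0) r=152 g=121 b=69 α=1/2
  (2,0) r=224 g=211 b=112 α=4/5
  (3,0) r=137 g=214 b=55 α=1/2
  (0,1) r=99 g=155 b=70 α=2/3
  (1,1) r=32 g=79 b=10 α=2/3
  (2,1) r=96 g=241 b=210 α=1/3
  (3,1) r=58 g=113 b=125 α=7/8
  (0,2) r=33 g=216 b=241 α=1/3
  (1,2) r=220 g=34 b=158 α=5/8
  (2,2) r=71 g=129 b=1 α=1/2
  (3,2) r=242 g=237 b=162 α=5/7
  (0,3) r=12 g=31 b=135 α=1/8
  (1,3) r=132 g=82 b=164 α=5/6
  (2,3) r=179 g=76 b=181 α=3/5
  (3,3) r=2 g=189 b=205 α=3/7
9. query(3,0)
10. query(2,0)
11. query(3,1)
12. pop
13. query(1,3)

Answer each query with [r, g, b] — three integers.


at x=0,y=1 over L1,L2,L3:
after L1 α=1/6: [155/6, 26/3, 157/6]
after L2 α=4/5: [6131/30, 1226/15, 689/6]
after L3 α=1/2: [13001/60, 793/15, 1577/12]
→ [217, 53, 131]

(3,1) stack=L1,L2,L3; from [0,0,0]:
+L1 (α=1/5) → [123/5, 103/5, 121/5]
+L2 (α=5/6) → [1033/5, 5953/30, 1748/15]
+L3 (α=1/2) → [1094/5, 11053/60, 1729/15]
→ [219, 184, 115]

query (1,2) [L1,L2,L3] — begin 0,0,0
+L1 (α=4/5) → [40, 144, 436/5]
+L2 (α=5/6) → [20, 1229/6, 2111/30]
+L3 (α=3/7) → [527/7, 2908/21, 841/15]
→ [75, 138, 56]

(3,0) stack=L1,L2,L3,L4,L5; from [0,0,0]:
after L1 α=1/4: [103/2, 201/4, 65/2]
after L2 α=1/2: [411/4, 649/8, 403/4]
after L3 α=1/2: [711/8, 705/16, 1079/8]
after L4 α=1/8: [5993/64, 8583/128, 7889/64]
after L5 α=1/2: [14761/128, 35975/256, 11409/128]
rounded: [115, 141, 89]

(2,0) stack=L1,L2,L3,L4,L5; from [0,0,0]:
after L1 α=1/2: [245/2, 21, 1/2]
after L2 α=1/2: [255/4, 233/2, 121/4]
after L3 α=3/5: [1137/10, 686/5, 1429/10]
after L4 α=1/2: [2587/20, 788/5, 2499/20]
after L5 α=4/5: [20507/100, 5008/25, 11459/100]
= [205, 200, 115]

query (3,1) [L1,L2,L3,L4,L5] — begin 0,0,0
after L1 α=1/5: [123/5, 103/5, 121/5]
after L2 α=5/6: [1033/5, 5953/30, 1748/15]
after L3 α=1/2: [1094/5, 11053/60, 1729/15]
after L4 α=1: [219, 211, 163]
after L5 α=7/8: [625/8, 501/4, 519/4]
→ [78, 125, 130]

query (1,3) [L1,L2,L3,L4] — begin 0,0,0
L1 α=2/3: [128/3, 140, 412/3]
L2 α=1: [253, 184, 250]
L3 α=5/8: [1109/8, 1447/8, 755/4]
L4 α=3/7: [2003/14, 1789/14, 899/7]
→ [143, 128, 128]


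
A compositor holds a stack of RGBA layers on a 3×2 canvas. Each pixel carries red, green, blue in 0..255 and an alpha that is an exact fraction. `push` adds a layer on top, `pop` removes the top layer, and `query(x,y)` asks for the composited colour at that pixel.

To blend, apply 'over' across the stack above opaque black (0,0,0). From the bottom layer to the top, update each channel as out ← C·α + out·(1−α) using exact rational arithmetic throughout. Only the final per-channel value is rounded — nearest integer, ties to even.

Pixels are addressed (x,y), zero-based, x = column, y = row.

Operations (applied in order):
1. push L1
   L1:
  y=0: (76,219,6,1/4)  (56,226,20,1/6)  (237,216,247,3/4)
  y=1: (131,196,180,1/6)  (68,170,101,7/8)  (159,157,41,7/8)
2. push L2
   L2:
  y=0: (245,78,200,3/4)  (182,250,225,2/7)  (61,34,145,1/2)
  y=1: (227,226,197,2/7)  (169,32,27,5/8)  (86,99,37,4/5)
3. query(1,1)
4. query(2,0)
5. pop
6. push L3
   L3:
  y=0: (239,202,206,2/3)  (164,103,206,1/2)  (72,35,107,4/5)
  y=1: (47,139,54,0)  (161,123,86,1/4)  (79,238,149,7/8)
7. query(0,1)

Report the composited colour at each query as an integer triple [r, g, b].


query (1,1) [L1,L2] — begin 0,0,0
+L1 (α=7/8) → [119/2, 595/4, 707/8]
+L2 (α=5/8) → [2047/16, 2425/32, 3201/64]
= [128, 76, 50]

query (2,0) [L1,L2] — begin 0,0,0
after L1 α=3/4: [711/4, 162, 741/4]
after L2 α=1/2: [955/8, 98, 1321/8]
rounded: [119, 98, 165]

query (0,1) [L1,L3] — begin 0,0,0
L1 α=1/6: [131/6, 98/3, 30]
L3 α=0: [131/6, 98/3, 30]
rounded: [22, 33, 30]


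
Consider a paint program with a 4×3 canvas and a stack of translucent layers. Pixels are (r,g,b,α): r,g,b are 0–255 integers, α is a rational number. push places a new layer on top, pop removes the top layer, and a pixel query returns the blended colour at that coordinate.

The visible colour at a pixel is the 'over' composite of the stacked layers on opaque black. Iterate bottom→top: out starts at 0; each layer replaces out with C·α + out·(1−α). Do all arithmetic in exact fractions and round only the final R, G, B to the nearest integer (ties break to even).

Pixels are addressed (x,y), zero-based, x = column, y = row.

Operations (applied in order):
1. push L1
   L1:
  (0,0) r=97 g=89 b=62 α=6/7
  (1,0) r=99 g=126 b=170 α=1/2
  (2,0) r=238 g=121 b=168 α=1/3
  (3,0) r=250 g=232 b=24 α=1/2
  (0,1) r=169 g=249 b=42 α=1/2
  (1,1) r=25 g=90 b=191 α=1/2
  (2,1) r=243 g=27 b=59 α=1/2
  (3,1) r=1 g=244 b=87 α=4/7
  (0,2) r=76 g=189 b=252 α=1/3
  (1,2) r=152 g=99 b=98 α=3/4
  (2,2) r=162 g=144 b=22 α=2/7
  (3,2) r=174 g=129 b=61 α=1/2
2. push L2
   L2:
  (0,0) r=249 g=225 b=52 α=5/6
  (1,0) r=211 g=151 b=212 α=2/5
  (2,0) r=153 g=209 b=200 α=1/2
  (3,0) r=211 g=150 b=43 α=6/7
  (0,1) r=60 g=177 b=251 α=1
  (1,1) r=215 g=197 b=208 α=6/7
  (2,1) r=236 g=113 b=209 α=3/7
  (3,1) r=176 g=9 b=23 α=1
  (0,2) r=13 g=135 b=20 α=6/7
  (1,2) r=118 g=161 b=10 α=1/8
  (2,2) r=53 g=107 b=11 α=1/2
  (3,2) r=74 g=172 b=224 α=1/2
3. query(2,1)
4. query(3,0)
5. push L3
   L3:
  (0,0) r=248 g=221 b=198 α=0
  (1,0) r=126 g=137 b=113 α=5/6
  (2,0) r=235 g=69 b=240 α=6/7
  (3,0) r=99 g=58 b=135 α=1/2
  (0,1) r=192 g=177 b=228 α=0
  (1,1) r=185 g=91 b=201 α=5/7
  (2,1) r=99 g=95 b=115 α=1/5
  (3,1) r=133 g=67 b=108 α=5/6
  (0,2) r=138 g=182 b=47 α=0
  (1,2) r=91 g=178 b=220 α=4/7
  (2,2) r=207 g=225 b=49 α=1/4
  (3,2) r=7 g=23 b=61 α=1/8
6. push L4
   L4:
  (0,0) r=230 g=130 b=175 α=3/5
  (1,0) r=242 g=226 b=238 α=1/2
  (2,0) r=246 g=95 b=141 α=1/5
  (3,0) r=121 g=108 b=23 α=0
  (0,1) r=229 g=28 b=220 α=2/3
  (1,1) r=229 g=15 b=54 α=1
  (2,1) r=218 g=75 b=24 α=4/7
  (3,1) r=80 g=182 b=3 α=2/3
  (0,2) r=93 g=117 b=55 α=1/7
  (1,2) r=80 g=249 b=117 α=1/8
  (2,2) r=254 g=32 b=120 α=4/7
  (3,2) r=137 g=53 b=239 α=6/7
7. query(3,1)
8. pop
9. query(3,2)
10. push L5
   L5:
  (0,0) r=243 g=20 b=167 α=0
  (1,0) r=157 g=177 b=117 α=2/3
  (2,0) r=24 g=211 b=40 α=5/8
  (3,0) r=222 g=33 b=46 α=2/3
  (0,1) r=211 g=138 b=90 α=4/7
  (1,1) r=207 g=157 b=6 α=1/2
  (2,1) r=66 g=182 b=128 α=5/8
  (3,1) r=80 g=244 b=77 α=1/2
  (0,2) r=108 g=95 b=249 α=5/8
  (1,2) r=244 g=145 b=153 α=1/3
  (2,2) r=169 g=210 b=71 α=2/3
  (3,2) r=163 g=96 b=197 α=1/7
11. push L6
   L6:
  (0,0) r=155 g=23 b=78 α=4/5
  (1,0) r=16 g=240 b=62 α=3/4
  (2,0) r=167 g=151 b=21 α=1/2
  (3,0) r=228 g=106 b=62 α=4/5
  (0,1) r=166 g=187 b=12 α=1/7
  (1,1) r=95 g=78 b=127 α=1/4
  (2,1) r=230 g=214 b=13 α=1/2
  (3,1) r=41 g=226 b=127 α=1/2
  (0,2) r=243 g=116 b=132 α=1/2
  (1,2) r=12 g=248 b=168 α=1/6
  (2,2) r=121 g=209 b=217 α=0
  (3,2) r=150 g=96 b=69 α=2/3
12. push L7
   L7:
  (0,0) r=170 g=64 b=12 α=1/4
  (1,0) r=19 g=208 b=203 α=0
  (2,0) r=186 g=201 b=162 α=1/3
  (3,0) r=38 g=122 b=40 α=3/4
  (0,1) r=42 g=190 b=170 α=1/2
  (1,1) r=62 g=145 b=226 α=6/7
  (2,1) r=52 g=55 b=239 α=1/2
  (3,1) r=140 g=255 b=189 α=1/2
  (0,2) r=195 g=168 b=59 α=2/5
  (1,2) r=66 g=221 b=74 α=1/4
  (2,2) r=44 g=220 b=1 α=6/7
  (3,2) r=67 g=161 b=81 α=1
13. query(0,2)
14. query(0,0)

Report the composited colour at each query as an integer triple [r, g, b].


query (2,1) [L1,L2] — begin 0,0,0
L1 α=1/2: [243/2, 27/2, 59/2]
L2 α=3/7: [1194/7, 393/7, 745/7]
→ [171, 56, 106]

(3,0) stack=L1,L2; from [0,0,0]:
+L1 (α=1/2) → [125, 116, 12]
+L2 (α=6/7) → [1391/7, 1016/7, 270/7]
rounded: [199, 145, 39]

query (3,1) [L1,L2,L3,L4] — begin 0,0,0
+L1 (α=4/7) → [4/7, 976/7, 348/7]
+L2 (α=1) → [176, 9, 23]
+L3 (α=5/6) → [841/6, 172/3, 563/6]
+L4 (α=2/3) → [1801/18, 1264/9, 599/18]
= [100, 140, 33]

query (3,2) [L1,L2,L3] — begin 0,0,0
after L1 α=1/2: [87, 129/2, 61/2]
after L2 α=1/2: [161/2, 473/4, 509/4]
after L3 α=1/8: [1141/16, 3403/32, 3807/32]
= [71, 106, 119]

at x=0,y=2 over L1,L2,L3,L5,L6,L7:
L1 α=1/3: [76/3, 63, 84]
L2 α=6/7: [310/21, 873/7, 204/7]
L3 α=0: [310/21, 873/7, 204/7]
L5 α=5/8: [2045/28, 743/7, 9327/56]
L6 α=1/2: [8849/56, 1555/14, 16719/112]
L7 α=2/5: [48387/280, 9369/70, 63373/560]
rounded: [173, 134, 113]

(0,0) stack=L1,L2,L3,L5,L6,L7; from [0,0,0]:
L1 α=6/7: [582/7, 534/7, 372/7]
L2 α=5/6: [3099/14, 2803/14, 1096/21]
L3 α=0: [3099/14, 2803/14, 1096/21]
L5 α=0: [3099/14, 2803/14, 1096/21]
L6 α=4/5: [11779/70, 4091/70, 7648/105]
L7 α=1/4: [47237/280, 16753/280, 2017/35]
→ [169, 60, 58]


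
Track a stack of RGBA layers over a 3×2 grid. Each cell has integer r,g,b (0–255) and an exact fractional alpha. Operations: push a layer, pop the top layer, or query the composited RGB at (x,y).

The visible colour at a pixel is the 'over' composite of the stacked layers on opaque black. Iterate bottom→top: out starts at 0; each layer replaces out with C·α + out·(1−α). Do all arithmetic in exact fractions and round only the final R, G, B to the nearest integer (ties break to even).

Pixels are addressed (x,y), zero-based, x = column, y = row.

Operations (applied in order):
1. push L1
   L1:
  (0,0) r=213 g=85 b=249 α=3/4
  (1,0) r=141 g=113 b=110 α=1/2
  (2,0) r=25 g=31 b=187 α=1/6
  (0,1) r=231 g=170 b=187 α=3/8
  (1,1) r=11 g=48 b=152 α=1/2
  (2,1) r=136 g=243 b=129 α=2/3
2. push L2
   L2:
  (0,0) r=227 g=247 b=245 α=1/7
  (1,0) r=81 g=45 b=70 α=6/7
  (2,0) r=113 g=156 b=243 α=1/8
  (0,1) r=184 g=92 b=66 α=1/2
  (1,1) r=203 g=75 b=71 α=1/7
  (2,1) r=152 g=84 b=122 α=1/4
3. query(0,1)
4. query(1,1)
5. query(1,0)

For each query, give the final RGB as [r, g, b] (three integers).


at x=0,y=1 over L1,L2:
+L1 (α=3/8) → [693/8, 255/4, 561/8]
+L2 (α=1/2) → [2165/16, 623/8, 1089/16]
→ [135, 78, 68]

at x=1,y=1 over L1,L2:
after L1 α=1/2: [11/2, 24, 76]
after L2 α=1/7: [236/7, 219/7, 527/7]
→ [34, 31, 75]

query (1,0) [L1,L2] — begin 0,0,0
after L1 α=1/2: [141/2, 113/2, 55]
after L2 α=6/7: [159/2, 653/14, 475/7]
→ [80, 47, 68]


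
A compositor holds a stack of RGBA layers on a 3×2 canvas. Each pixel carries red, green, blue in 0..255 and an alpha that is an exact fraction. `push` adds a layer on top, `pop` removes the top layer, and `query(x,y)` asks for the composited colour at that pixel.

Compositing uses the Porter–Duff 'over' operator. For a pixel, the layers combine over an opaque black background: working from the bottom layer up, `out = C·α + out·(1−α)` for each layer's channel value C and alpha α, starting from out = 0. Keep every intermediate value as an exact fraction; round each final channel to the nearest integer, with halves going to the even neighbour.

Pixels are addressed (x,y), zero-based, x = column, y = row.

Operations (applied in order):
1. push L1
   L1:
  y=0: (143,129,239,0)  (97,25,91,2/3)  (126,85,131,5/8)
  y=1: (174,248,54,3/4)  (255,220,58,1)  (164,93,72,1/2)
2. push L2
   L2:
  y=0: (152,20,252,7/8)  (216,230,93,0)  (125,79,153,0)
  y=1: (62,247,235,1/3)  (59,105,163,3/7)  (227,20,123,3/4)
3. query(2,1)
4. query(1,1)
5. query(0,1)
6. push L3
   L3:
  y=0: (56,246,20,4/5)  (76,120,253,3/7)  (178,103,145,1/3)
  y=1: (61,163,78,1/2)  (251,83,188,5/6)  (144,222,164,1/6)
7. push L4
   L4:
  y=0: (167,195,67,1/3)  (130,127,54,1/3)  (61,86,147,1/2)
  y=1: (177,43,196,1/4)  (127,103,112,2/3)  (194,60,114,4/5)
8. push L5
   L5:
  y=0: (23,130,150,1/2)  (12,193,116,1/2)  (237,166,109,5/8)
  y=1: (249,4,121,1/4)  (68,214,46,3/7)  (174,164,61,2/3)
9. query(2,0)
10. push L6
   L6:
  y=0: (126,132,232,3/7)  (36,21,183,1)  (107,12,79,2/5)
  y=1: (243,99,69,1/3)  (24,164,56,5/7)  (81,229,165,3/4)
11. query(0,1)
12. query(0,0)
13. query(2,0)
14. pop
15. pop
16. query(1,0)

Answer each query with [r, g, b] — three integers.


(2,1) stack=L1,L2; from [0,0,0]:
+L1 (α=1/2) → [82, 93/2, 36]
+L2 (α=3/4) → [763/4, 213/8, 405/4]
= [191, 27, 101]

query (1,1) [L1,L2] — begin 0,0,0
after L1 α=1: [255, 220, 58]
after L2 α=3/7: [171, 1195/7, 103]
rounded: [171, 171, 103]

(0,1) stack=L1,L2; from [0,0,0]:
L1 α=3/4: [261/2, 186, 81/2]
L2 α=1/3: [323/3, 619/3, 316/3]
→ [108, 206, 105]

query (2,0) [L1,L2,L3,L4,L5] — begin 0,0,0
after L1 α=5/8: [315/4, 425/8, 655/8]
after L2 α=0: [315/4, 425/8, 655/8]
after L3 α=1/3: [671/6, 279/4, 1235/12]
after L4 α=1/2: [1037/12, 623/8, 2999/24]
after L5 α=5/8: [5777/32, 8509/64, 7359/64]
= [181, 133, 115]

at x=0,y=1 over L1,L2,L3,L4,L5,L6:
after L1 α=3/4: [261/2, 186, 81/2]
after L2 α=1/3: [323/3, 619/3, 316/3]
after L3 α=1/2: [253/3, 554/3, 275/3]
after L4 α=1/4: [215/2, 597/4, 471/4]
after L5 α=1/4: [1143/8, 1807/16, 1897/16]
after L6 α=1/3: [705/4, 2599/24, 2449/24]
= [176, 108, 102]

query (0,0) [L1,L2,L3,L4,L5,L6] — begin 0,0,0
+L1 (α=0) → [0, 0, 0]
+L2 (α=7/8) → [133, 35/2, 441/2]
+L3 (α=4/5) → [357/5, 2003/10, 601/10]
+L4 (α=1/3) → [1549/15, 2978/15, 312/5]
+L5 (α=1/2) → [947/15, 2464/15, 531/5]
+L6 (α=3/7) → [9458/105, 15796/105, 5604/35]
rounded: [90, 150, 160]

query (2,0) [L1,L2,L3,L4,L5,L6] — begin 0,0,0
after L1 α=5/8: [315/4, 425/8, 655/8]
after L2 α=0: [315/4, 425/8, 655/8]
after L3 α=1/3: [671/6, 279/4, 1235/12]
after L4 α=1/2: [1037/12, 623/8, 2999/24]
after L5 α=5/8: [5777/32, 8509/64, 7359/64]
after L6 α=2/5: [24179/160, 27063/320, 32189/320]
→ [151, 85, 101]

(1,0) stack=L1,L2,L3,L4; from [0,0,0]:
+L1 (α=2/3) → [194/3, 50/3, 182/3]
+L2 (α=0) → [194/3, 50/3, 182/3]
+L3 (α=3/7) → [1460/21, 1280/21, 3005/21]
+L4 (α=1/3) → [5650/63, 5227/63, 7144/63]
= [90, 83, 113]


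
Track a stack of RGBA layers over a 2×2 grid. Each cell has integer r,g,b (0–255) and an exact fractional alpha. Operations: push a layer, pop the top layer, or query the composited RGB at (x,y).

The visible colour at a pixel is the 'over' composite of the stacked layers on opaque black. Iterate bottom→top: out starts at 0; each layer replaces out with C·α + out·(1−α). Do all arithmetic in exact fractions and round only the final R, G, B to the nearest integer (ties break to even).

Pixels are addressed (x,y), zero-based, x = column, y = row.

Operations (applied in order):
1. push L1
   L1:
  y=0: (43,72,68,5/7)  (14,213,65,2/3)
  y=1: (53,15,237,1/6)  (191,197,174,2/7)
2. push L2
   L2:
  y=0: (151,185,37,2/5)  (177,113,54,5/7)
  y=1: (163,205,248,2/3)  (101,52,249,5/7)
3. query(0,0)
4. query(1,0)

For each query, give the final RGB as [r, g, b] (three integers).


(0,0) stack=L1,L2; from [0,0,0]:
after L1 α=5/7: [215/7, 360/7, 340/7]
after L2 α=2/5: [2759/35, 734/7, 1538/35]
→ [79, 105, 44]

query (1,0) [L1,L2] — begin 0,0,0
after L1 α=2/3: [28/3, 142, 130/3]
after L2 α=5/7: [2711/21, 849/7, 1070/21]
= [129, 121, 51]


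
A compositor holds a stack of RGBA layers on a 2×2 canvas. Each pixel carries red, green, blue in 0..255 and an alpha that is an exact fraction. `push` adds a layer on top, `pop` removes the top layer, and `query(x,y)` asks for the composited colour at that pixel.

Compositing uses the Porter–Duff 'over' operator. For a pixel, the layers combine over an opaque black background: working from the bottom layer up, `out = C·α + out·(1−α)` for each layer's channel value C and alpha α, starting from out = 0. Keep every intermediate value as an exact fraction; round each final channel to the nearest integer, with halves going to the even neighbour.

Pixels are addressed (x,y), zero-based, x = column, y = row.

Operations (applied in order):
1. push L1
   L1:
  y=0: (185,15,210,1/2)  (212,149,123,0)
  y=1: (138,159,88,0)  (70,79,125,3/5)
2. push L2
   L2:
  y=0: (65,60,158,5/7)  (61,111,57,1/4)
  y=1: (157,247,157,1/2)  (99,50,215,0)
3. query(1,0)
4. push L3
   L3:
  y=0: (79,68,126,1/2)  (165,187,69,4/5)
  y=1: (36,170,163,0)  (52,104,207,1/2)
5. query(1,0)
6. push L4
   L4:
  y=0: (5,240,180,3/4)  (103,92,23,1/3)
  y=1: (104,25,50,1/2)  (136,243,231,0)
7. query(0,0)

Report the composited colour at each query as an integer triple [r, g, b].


query (1,0) [L1,L2] — begin 0,0,0
+L1 (α=0) → [0, 0, 0]
+L2 (α=1/4) → [61/4, 111/4, 57/4]
rounded: [15, 28, 14]

query (1,0) [L1,L2,L3] — begin 0,0,0
after L1 α=0: [0, 0, 0]
after L2 α=1/4: [61/4, 111/4, 57/4]
after L3 α=4/5: [2701/20, 3103/20, 1161/20]
→ [135, 155, 58]

(0,0) stack=L1,L2,L3,L4; from [0,0,0]:
L1 α=1/2: [185/2, 15/2, 105]
L2 α=5/7: [510/7, 45, 1000/7]
L3 α=1/2: [1063/14, 113/2, 941/7]
L4 α=3/4: [1273/56, 1553/8, 4721/28]
= [23, 194, 169]


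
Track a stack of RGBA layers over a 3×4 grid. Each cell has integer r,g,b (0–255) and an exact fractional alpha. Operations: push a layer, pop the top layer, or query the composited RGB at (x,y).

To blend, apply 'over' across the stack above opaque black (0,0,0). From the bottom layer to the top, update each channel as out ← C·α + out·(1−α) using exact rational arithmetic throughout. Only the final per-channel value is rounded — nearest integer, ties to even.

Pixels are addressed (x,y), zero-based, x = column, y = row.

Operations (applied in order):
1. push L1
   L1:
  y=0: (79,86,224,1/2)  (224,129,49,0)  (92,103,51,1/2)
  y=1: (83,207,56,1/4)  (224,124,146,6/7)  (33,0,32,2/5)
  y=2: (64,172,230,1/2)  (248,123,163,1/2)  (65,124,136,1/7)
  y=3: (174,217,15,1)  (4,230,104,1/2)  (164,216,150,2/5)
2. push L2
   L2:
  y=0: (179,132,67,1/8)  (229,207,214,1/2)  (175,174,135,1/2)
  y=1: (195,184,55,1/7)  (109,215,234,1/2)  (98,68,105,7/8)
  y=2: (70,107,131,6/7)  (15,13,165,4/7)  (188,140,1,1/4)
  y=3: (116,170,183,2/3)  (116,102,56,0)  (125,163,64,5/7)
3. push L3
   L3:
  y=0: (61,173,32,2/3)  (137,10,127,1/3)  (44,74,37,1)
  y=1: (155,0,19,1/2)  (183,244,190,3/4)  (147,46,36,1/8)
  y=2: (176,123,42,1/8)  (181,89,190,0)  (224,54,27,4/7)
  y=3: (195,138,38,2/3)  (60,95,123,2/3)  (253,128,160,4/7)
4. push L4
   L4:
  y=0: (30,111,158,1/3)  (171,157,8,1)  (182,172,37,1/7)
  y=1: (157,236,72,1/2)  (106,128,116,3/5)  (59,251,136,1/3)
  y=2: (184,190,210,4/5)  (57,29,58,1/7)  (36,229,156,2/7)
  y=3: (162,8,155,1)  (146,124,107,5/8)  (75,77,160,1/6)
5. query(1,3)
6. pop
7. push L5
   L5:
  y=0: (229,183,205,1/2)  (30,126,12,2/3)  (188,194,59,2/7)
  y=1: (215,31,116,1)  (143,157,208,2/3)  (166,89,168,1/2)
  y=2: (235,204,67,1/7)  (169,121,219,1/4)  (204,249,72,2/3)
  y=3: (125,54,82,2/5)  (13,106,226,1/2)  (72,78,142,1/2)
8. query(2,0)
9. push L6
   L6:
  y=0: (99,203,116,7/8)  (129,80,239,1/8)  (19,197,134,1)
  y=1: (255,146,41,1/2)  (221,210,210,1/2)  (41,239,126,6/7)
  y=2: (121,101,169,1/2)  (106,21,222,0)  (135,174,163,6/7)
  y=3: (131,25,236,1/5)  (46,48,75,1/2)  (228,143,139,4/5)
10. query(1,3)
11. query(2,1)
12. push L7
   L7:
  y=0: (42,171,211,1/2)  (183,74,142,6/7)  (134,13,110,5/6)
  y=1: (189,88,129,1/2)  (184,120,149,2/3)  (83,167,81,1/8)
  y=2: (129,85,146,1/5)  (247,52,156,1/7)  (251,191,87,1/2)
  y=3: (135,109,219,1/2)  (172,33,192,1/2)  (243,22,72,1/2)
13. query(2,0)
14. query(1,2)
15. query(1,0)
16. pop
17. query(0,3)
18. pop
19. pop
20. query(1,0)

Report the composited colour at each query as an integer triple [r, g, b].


(1,3) stack=L1,L2,L3,L4; from [0,0,0]:
after L1 α=1/2: [2, 115, 52]
after L2 α=0: [2, 115, 52]
after L3 α=2/3: [122/3, 305/3, 298/3]
after L4 α=5/8: [213/2, 925/8, 833/8]
rounded: [106, 116, 104]

(2,0) stack=L1,L2,L3,L5; from [0,0,0]:
after L1 α=1/2: [46, 103/2, 51/2]
after L2 α=1/2: [221/2, 451/4, 321/4]
after L3 α=1: [44, 74, 37]
after L5 α=2/7: [596/7, 758/7, 303/7]
→ [85, 108, 43]

query (1,3) [L1,L2,L3,L5,L6] — begin 0,0,0
after L1 α=1/2: [2, 115, 52]
after L2 α=0: [2, 115, 52]
after L3 α=2/3: [122/3, 305/3, 298/3]
after L5 α=1/2: [161/6, 623/6, 488/3]
after L6 α=1/2: [437/12, 911/12, 713/6]
rounded: [36, 76, 119]

query (2,1) [L1,L2,L3,L5,L6] — begin 0,0,0
L1 α=2/5: [66/5, 0, 64/5]
L2 α=7/8: [437/5, 119/2, 3739/40]
L3 α=1/8: [1897/20, 925/16, 27613/320]
L5 α=1/2: [5217/40, 2349/32, 81373/640]
L6 α=6/7: [2151/40, 6891/32, 565213/4480]
rounded: [54, 215, 126]

at x=2,y=0 over L1,L2,L3,L5,L6,L7:
L1 α=1/2: [46, 103/2, 51/2]
L2 α=1/2: [221/2, 451/4, 321/4]
L3 α=1: [44, 74, 37]
L5 α=2/7: [596/7, 758/7, 303/7]
L6 α=1: [19, 197, 134]
L7 α=5/6: [689/6, 131/3, 114]
rounded: [115, 44, 114]

(1,2) stack=L1,L2,L3,L5,L6,L7; from [0,0,0]:
L1 α=1/2: [124, 123/2, 163/2]
L2 α=4/7: [432/7, 473/14, 1809/14]
L3 α=0: [432/7, 473/14, 1809/14]
L5 α=1/4: [2479/28, 3113/56, 8493/56]
L6 α=0: [2479/28, 3113/56, 8493/56]
L7 α=1/7: [10895/98, 10795/196, 29847/196]
→ [111, 55, 152]

(1,0) stack=L1,L2,L3,L5,L6,L7; from [0,0,0]:
L1 α=0: [0, 0, 0]
L2 α=1/2: [229/2, 207/2, 107]
L3 α=1/3: [122, 217/3, 341/3]
L5 α=2/3: [182/3, 973/9, 413/9]
L6 α=1/8: [1661/24, 7531/72, 2521/36]
L7 α=6/7: [28013/168, 39499/504, 33193/252]
rounded: [167, 78, 132]

(0,3) stack=L1,L2,L3,L5,L6; from [0,0,0]:
+L1 (α=1) → [174, 217, 15]
+L2 (α=2/3) → [406/3, 557/3, 127]
+L3 (α=2/3) → [1576/9, 1385/9, 203/3]
+L5 (α=2/5) → [2326/15, 1709/15, 367/5]
+L6 (α=1/5) → [11269/75, 7211/75, 2648/25]
= [150, 96, 106]

at x=1,y=0 over L1,L2,L3:
after L1 α=0: [0, 0, 0]
after L2 α=1/2: [229/2, 207/2, 107]
after L3 α=1/3: [122, 217/3, 341/3]
→ [122, 72, 114]


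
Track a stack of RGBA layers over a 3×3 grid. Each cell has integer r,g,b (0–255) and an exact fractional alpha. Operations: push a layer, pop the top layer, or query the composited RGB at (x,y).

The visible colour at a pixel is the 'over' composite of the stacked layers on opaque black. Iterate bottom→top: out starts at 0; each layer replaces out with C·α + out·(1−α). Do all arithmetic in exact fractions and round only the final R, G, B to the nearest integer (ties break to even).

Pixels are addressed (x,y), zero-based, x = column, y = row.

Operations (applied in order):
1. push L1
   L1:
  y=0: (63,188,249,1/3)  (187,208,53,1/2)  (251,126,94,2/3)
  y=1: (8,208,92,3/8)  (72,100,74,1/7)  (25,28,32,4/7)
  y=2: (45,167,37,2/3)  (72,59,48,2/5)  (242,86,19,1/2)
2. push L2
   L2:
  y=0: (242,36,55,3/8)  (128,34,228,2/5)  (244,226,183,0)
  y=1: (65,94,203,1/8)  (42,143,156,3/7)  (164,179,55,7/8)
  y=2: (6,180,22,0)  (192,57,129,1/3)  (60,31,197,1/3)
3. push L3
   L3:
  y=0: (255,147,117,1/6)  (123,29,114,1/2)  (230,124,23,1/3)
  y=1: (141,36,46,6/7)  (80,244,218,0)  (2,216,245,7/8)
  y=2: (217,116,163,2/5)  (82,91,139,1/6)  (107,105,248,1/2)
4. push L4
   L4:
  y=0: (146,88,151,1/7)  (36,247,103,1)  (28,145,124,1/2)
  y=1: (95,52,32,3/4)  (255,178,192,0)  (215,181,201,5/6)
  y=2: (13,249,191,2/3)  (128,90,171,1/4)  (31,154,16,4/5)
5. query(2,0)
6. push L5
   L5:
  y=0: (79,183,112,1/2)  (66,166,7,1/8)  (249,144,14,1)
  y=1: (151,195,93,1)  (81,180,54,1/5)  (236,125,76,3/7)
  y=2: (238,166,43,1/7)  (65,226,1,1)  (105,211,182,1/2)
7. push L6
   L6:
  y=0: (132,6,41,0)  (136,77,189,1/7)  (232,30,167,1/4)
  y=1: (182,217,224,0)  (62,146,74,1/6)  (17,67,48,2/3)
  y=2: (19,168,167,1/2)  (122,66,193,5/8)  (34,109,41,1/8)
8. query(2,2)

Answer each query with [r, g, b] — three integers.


query (2,0) [L1,L2,L3,L4] — begin 0,0,0
L1 α=2/3: [502/3, 84, 188/3]
L2 α=0: [502/3, 84, 188/3]
L3 α=1/3: [1694/9, 292/3, 445/9]
L4 α=1/2: [973/9, 727/6, 1561/18]
= [108, 121, 87]

(2,2) stack=L1,L2,L3,L4,L5,L6; from [0,0,0]:
+L1 (α=1/2) → [121, 43, 19/2]
+L2 (α=1/3) → [302/3, 39, 72]
+L3 (α=1/2) → [623/6, 72, 160]
+L4 (α=4/5) → [1367/30, 688/5, 224/5]
+L5 (α=1/2) → [4517/60, 1743/10, 567/5]
+L6 (α=1/8) → [33659/480, 13291/80, 2087/20]
= [70, 166, 104]


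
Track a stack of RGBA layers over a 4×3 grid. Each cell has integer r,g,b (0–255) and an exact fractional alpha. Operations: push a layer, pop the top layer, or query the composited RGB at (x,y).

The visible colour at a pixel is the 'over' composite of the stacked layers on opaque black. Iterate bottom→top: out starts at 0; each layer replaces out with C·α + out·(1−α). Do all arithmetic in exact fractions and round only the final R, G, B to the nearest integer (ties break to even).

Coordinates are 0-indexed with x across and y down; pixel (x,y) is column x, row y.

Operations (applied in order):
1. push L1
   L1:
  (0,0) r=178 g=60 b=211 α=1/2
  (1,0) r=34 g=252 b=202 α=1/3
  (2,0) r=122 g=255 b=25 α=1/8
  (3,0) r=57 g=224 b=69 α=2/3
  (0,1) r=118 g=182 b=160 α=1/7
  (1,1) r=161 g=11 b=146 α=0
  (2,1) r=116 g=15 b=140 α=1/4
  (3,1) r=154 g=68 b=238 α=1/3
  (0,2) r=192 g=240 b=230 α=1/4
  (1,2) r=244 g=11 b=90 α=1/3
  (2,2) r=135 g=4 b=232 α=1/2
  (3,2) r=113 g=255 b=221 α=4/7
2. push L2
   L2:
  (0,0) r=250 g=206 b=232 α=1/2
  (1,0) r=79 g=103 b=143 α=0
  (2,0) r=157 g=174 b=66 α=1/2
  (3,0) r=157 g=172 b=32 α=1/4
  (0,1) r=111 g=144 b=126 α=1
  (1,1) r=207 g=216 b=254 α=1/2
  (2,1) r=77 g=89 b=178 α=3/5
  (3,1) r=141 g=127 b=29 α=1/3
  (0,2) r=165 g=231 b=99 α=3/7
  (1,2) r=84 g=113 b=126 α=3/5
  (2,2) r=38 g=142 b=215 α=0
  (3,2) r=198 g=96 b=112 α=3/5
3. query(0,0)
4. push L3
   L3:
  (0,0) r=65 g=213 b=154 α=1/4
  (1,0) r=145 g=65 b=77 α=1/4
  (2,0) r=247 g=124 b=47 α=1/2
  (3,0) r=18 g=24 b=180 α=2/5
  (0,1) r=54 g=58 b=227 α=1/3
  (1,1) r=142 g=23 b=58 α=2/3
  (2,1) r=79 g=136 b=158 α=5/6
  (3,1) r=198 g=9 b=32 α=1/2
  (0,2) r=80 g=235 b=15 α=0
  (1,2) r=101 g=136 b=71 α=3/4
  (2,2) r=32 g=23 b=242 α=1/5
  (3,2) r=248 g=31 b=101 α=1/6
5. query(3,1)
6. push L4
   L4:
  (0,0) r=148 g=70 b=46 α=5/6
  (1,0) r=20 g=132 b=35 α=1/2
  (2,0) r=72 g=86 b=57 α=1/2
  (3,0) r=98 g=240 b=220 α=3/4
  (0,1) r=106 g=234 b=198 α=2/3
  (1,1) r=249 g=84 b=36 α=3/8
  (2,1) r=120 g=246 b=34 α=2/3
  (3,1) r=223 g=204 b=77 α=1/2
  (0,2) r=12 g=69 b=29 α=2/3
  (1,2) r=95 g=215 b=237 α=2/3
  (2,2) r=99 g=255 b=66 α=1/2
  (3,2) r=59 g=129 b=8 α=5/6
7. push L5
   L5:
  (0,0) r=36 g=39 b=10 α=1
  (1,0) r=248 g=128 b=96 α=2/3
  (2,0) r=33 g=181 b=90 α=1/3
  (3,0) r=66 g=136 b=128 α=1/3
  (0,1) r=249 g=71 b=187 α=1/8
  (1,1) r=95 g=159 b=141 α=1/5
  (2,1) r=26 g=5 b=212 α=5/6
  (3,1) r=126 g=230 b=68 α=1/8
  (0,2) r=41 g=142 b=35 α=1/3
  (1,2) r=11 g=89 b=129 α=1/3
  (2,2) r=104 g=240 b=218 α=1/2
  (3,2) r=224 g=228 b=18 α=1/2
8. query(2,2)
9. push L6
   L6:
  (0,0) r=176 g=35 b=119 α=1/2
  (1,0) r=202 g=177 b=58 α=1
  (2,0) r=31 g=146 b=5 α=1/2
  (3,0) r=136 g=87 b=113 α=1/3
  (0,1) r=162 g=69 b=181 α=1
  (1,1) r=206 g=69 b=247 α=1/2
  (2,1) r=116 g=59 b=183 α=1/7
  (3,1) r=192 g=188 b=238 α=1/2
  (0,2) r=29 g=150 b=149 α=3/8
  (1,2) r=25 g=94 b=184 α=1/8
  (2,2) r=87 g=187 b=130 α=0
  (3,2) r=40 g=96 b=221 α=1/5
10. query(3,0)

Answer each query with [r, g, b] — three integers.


(0,0) stack=L1,L2; from [0,0,0]:
after L1 α=1/2: [89, 30, 211/2]
after L2 α=1/2: [339/2, 118, 675/4]
= [170, 118, 169]

(3,1) stack=L1,L2,L3; from [0,0,0]:
L1 α=1/3: [154/3, 68/3, 238/3]
L2 α=1/3: [731/9, 517/9, 563/9]
L3 α=1/2: [2513/18, 299/9, 851/18]
= [140, 33, 47]

(2,2) stack=L1,L2,L3,L4,L5; from [0,0,0]:
L1 α=1/2: [135/2, 2, 116]
L2 α=0: [135/2, 2, 116]
L3 α=1/5: [302/5, 31/5, 706/5]
L4 α=1/2: [797/10, 653/5, 518/5]
L5 α=1/2: [1837/20, 1853/10, 804/5]
= [92, 185, 161]

at x=3,y=0 over L1,L2,L3,L4,L5,L6:
after L1 α=2/3: [38, 448/3, 46]
after L2 α=1/4: [271/4, 155, 85/2]
after L3 α=2/5: [957/20, 513/5, 195/2]
after L4 α=3/4: [6837/80, 4113/20, 1515/8]
after L5 α=1/3: [3159/40, 5473/30, 2027/12]
after L6 α=1/3: [5879/60, 6778/45, 2705/18]
→ [98, 151, 150]
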